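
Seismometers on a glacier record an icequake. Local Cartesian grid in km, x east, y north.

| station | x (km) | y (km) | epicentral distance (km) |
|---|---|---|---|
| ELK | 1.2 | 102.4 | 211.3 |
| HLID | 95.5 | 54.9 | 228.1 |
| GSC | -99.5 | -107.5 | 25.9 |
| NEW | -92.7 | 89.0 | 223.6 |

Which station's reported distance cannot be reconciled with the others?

Solve using three stations at a time. Using ELK, HLID, GSC (subtract circle equations pairwise → linear system) gives (x, y) ≈ (-77.6, -93.7).
Distances from that point to each station vs reported:
  ELK: calculated 211.3 vs reported 211.3 → residual 0.0 km
  HLID: calculated 228.1 vs reported 228.1 → residual 0.0 km
  GSC: calculated 25.9 vs reported 25.9 → residual 0.0 km
  NEW: calculated 183.3 vs reported 223.6 → residual 40.3 km
ELK, HLID, GSC are mutually consistent (residuals ≈ 0); NEW is off by 40.3 km.

NEW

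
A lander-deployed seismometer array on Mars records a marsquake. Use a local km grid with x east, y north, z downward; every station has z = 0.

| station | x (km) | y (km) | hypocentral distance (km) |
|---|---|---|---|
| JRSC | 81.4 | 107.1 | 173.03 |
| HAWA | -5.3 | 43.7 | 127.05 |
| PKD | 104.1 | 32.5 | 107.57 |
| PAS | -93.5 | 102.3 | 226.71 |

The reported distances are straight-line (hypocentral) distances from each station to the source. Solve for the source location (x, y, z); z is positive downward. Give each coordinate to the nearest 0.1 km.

(59.9, -63.3, 21.0)

Each station gives a sphere (x−x_i)² + (y−y_i)² + z² = d_i² (stations at z=0).
Subtracting the JRSC sphere from HAWA and PKD: z² cancels, leaving linear equations in x and y:
-173.4 x − 126.8 y = -2360.91
45.4 x − 149.2 y = 12164.77
Solving: x ≈ 59.907, y ≈ -63.304 km (keep extra digits for the depth step; rounded: 59.9, -63.3).
Then from the JRSC sphere: z² = 173.03² − (x − 81.4)² − (y − 107.1)² with x = 59.907, y = -63.304, so z ≈ 20.974 ≈ 21.0 km.
Check against PAS (with the unrounded solution): distance 226.71 ≈ 226.71 km. ✓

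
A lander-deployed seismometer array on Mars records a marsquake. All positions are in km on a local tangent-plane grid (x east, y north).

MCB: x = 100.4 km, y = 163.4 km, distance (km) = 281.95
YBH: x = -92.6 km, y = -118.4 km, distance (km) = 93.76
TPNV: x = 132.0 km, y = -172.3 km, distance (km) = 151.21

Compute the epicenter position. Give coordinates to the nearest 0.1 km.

(-0.7, -99.8)

Circle about each station: (x − 100.4)² + (y − 163.4)² = 281.95²; (x + 92.6)² + (y + 118.4)² = 93.76²; (x − 132.0)² + (y + 172.3)² = 151.21².
Subtracting the MCB equation from the YBH and TPNV equations removes the quadratic terms:
-386.0 x − 563.6 y = 56518.46
63.2 x − 671.4 y = 66962.91
Solving the 2×2 system: x ≈ -0.7, y ≈ -99.8 km.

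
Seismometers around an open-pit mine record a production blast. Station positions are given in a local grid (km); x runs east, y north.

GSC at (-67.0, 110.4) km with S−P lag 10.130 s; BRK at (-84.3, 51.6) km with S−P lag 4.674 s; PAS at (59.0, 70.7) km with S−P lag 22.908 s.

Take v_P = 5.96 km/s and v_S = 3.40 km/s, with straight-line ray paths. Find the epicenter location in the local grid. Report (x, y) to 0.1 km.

-121.3 km east, 51.4 km north

Distance from S−P lag: d = Δt · v_P v_S / (v_P − v_S) = Δt · (5.96·3.40)/(5.96−3.40) ≈ 7.9156·Δt.
So d_GSC = 80.19, d_BRK = 37.00, d_PAS = 181.33 km.
Circle about each station: (x + 67.0)² + (y − 110.4)² = 80.19²; (x + 84.3)² + (y − 51.6)² = 37.00²; (x − 59.0)² + (y − 70.7)² = 181.33².
Subtracting pairs of circle equations eliminates x²+y² and gives linear equations (the radical axes):
-34.6 x − 117.6 y = -1846.67
252.0 x − 79.4 y = -34647.80
Solving the 2×2 system: x ≈ -121.3, y ≈ 51.4 km.
Check against GSC (with the unrounded x, y): √((x + 67.0)²+(y − 110.4)²) = 80.19 ≈ 80.19 km. ✓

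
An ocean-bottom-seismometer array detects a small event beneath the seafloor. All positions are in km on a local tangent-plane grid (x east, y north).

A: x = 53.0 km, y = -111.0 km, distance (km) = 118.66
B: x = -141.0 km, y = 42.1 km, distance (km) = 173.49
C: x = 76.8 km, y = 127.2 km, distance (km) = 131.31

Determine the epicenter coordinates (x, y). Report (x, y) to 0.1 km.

Circle about each station: (x − 53.0)² + (y + 111.0)² = 118.66²; (x + 141.0)² + (y − 42.1)² = 173.49²; (x − 76.8)² + (y − 127.2)² = 131.31².
Subtracting the A equation from the B and C equations removes the quadratic terms:
-388.0 x + 306.2 y = -9495.17
47.6 x + 476.4 y = 3785.96
Solving the 2×2 system: x ≈ 28.5, y ≈ 5.1 km.
Check against A (with the unrounded x, y): √((x − 53.0)²+(y + 111.0)²) = 118.66 ≈ 118.66 km. ✓

(28.5, 5.1)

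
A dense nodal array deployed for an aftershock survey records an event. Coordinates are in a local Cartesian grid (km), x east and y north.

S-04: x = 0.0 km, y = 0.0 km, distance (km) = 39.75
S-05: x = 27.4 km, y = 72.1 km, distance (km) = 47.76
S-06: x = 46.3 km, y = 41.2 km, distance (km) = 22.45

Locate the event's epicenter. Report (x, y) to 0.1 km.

Circle about each station: x² + y² = 39.75²; (x − 27.4)² + (y − 72.1)² = 47.76²; (x − 46.3)² + (y − 41.2)² = 22.45².
Subtracting pairs of circle equations eliminates x²+y² and gives linear equations (the radical axes):
54.8 x + 144.2 y = 5248.21
92.6 x + 82.4 y = 4917.19
Solving the 2×2 system: x ≈ 31.3, y ≈ 24.5 km.

31.3 km east, 24.5 km north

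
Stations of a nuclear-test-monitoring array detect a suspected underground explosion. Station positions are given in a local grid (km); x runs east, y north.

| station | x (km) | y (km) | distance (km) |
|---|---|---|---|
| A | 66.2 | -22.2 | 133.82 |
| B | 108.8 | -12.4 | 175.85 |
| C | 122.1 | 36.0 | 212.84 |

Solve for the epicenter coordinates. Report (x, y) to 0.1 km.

Circle about each station: (x − 66.2)² + (y + 22.2)² = 133.82²; (x − 108.8)² + (y + 12.4)² = 175.85²; (x − 122.1)² + (y − 36.0)² = 212.84².
Subtracting the A equation from the B and C equations removes the quadratic terms:
85.2 x + 19.6 y = -5899.51
111.8 x + 116.4 y = -16063.94
Solving the 2×2 system: x ≈ -48.1, y ≈ -91.8 km.
Check against A (with the unrounded x, y): √((x − 66.2)²+(y + 22.2)²) = 133.84 ≈ 133.82 km. ✓

x ≈ -48.1 km, y ≈ -91.8 km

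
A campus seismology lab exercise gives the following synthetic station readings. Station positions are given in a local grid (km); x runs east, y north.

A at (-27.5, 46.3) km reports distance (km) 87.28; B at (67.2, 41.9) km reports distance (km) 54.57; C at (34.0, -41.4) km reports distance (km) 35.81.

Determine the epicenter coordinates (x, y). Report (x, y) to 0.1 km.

Circle about each station: (x + 27.5)² + (y − 46.3)² = 87.28²; (x − 67.2)² + (y − 41.9)² = 54.57²; (x − 34.0)² + (y + 41.4)² = 35.81².
Subtracting pairs of circle equations eliminates x²+y² and gives linear equations (the radical axes):
189.4 x − 8.8 y = 8011.42
123.0 x − 175.4 y = 6305.46
Solving the 2×2 system: x ≈ 42.0, y ≈ -6.5 km.

42.0 km east, -6.5 km north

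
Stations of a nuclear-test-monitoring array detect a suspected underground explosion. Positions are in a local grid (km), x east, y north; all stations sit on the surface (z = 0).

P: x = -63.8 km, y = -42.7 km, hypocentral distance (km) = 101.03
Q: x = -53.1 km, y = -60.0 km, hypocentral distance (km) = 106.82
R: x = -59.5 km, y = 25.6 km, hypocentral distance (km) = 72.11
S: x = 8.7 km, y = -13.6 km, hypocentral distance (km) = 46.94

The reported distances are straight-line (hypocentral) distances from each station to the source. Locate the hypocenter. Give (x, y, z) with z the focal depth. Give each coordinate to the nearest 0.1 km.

(6.8, 23.8, 28.3)

Each station gives a sphere (x−x_i)² + (y−y_i)² + z² = d_i² (stations at z=0).
Subtracting the P sphere from Q and R: z² cancels, leaving linear equations in x and y:
21.4 x − 34.6 y = -677.57
8.6 x + 136.6 y = 3309.09
Solving: x ≈ 6.811, y ≈ 23.796 km (keep extra digits for the depth step; rounded: 6.8, 23.8).
Then from the P sphere: z² = 101.03² − (x + 63.8)² − (y + 42.7)² with x = 6.811, y = 23.796, so z ≈ 28.274 ≈ 28.3 km.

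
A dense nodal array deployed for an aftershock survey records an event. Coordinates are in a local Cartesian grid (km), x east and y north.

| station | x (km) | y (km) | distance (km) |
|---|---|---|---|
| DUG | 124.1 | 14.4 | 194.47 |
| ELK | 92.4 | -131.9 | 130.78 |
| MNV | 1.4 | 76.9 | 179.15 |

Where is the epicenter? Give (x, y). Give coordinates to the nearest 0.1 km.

(-34.1, -98.7)

Circle about each station: (x − 124.1)² + (y − 14.4)² = 194.47²; (x − 92.4)² + (y + 131.9)² = 130.78²; (x − 1.4)² + (y − 76.9)² = 179.15².
Subtracting the DUG equation from the ELK and MNV equations removes the quadratic terms:
-63.4 x − 292.6 y = 31042.37
-245.4 x + 125.0 y = -3968.74
Solving the 2×2 system: x ≈ -34.1, y ≈ -98.7 km.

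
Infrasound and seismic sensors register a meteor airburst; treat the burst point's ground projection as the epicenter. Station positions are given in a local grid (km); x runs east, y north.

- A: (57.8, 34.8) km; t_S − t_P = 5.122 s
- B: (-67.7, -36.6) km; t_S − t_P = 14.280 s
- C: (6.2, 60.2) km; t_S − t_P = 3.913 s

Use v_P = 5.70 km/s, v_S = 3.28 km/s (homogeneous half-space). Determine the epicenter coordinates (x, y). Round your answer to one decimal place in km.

x ≈ 18.3 km, y ≈ 32.5 km

Distance from S−P lag: d = Δt · v_P v_S / (v_P − v_S) = Δt · (5.70·3.28)/(5.70−3.28) ≈ 7.7256·Δt.
So d_A = 39.57, d_B = 110.32, d_C = 30.23 km.
Circle about each station: (x − 57.8)² + (y − 34.8)² = 39.57²; (x + 67.7)² + (y + 36.6)² = 110.32²; (x − 6.2)² + (y − 60.2)² = 30.23².
Subtracting the A equation from the B and C equations removes the quadratic terms:
-251.0 x − 142.8 y = -9233.75
-103.2 x + 50.8 y = -237.47
Solving the 2×2 system: x ≈ 18.3, y ≈ 32.5 km.
Check against A (with the unrounded x, y): √((x − 57.8)²+(y − 34.8)²) = 39.57 ≈ 39.57 km. ✓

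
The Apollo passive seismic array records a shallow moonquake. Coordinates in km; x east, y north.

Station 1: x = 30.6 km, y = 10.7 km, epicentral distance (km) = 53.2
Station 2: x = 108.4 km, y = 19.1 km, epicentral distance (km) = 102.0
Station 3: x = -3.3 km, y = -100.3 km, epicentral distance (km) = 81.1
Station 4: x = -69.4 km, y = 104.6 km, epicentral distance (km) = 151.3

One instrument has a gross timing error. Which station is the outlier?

Station 1

Solve using three stations at a time. Using Station 2, Station 3, Station 4 (subtract circle equations pairwise → linear system) gives (x, y) ≈ (14.7, -21.2).
Distances from that point to each station vs reported:
  Station 1: calculated 35.6 vs reported 53.2 → residual 17.6 km
  Station 2: calculated 102.0 vs reported 102.0 → residual 0.0 km
  Station 3: calculated 81.1 vs reported 81.1 → residual 0.0 km
  Station 4: calculated 151.3 vs reported 151.3 → residual 0.0 km
Station 2, Station 3, Station 4 are mutually consistent (residuals ≈ 0); Station 1 is off by 17.6 km.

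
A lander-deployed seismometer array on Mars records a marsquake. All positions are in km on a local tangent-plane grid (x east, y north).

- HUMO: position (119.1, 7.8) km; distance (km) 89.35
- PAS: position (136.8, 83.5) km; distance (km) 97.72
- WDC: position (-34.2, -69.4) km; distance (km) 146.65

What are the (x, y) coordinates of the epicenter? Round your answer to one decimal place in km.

Circle about each station: (x − 119.1)² + (y − 7.8)² = 89.35²; (x − 136.8)² + (y − 83.5)² = 97.72²; (x + 34.2)² + (y + 69.4)² = 146.65².
Subtracting the HUMO equation from the PAS and WDC equations removes the quadratic terms:
35.4 x + 151.4 y = 9875.06
-306.6 x − 154.4 y = -21782.45
Solving the 2×2 system: x ≈ 43.3, y ≈ 55.1 km.

(43.3, 55.1)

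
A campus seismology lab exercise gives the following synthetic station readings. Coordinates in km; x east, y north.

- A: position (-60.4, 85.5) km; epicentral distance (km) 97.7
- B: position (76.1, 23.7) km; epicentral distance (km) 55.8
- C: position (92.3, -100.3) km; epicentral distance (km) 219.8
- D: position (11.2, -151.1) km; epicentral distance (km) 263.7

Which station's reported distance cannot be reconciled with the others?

Solve using three stations at a time. Using A, C, D (subtract circle equations pairwise → linear system) gives (x, y) ≈ (33.9, 111.7).
Distances from that point to each station vs reported:
  A: calculated 97.9 vs reported 97.7 → residual 0.2 km
  B: calculated 97.6 vs reported 55.8 → residual 41.8 km
  C: calculated 219.9 vs reported 219.8 → residual 0.1 km
  D: calculated 263.8 vs reported 263.7 → residual 0.1 km
A, C, D are mutually consistent (residuals ≈ 0); B is off by 41.8 km.

B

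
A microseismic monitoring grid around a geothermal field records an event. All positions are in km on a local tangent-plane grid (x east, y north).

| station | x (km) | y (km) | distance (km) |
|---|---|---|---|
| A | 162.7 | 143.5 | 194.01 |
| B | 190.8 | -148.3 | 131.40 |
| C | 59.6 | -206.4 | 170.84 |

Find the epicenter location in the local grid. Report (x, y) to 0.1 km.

Circle about each station: (x − 162.7)² + (y − 143.5)² = 194.01²; (x − 190.8)² + (y + 148.3)² = 131.40²; (x − 59.6)² + (y + 206.4)² = 170.84².
Subtracting the A equation from the B and C equations removes the quadratic terms:
56.2 x − 583.6 y = 31707.91
-206.2 x − 699.8 y = 7543.15
Solving the 2×2 system: x ≈ 111.4, y ≈ -43.6 km.
Check against A (with the unrounded x, y): √((x − 162.7)²+(y − 143.5)²) = 194.01 ≈ 194.01 km. ✓

111.4 km east, -43.6 km north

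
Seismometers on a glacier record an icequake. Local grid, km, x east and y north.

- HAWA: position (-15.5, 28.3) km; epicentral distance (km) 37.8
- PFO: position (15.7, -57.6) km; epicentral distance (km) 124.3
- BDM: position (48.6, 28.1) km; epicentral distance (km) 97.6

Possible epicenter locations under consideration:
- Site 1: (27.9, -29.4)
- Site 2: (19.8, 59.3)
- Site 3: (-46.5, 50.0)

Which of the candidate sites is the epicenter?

Site 3

For each candidate, compare |candidate − station| to the reported distance:
Site 1: residuals HAWA 34.4, PFO 93.6, BDM 36.5 → max 93.6 km
Site 2: residuals HAWA 9.2, PFO 7.3, BDM 55.1 → max 55.1 km
Site 3: residuals HAWA 0.0, PFO 0.0, BDM 0.0 → max 0.0 km
Only Site 3 has all residuals ≈ 0.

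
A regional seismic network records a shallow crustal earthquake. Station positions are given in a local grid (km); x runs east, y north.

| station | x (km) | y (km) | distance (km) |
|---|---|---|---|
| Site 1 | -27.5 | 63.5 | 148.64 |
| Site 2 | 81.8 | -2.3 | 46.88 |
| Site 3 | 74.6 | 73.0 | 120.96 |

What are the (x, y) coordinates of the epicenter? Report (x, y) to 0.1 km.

(70.9, -47.9)

Circle about each station: (x + 27.5)² + (y − 63.5)² = 148.64²; (x − 81.8)² + (y + 2.3)² = 46.88²; (x − 74.6)² + (y − 73.0)² = 120.96².
Subtracting the Site 1 equation from the Site 2 and Site 3 equations removes the quadratic terms:
218.6 x − 131.6 y = 21804.15
204.2 x + 19.0 y = 13568.19
Solving the 2×2 system: x ≈ 70.9, y ≈ -47.9 km.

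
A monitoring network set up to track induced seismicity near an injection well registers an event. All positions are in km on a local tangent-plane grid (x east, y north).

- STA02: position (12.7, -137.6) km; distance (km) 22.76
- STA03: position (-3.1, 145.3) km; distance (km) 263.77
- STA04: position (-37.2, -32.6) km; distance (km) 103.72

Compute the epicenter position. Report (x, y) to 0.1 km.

Circle about each station: (x − 12.7)² + (y + 137.6)² = 22.76²; (x + 3.1)² + (y − 145.3)² = 263.77²; (x + 37.2)² + (y + 32.6)² = 103.72².
Subtracting the STA02 equation from the STA03 and STA04 equations removes the quadratic terms:
-31.6 x + 565.8 y = -67029.95
-99.8 x + 210.0 y = -26888.27
Solving the 2×2 system: x ≈ 22.8, y ≈ -117.2 km.
Check against STA02 (with the unrounded x, y): √((x − 12.7)²+(y + 137.6)²) = 22.78 ≈ 22.76 km. ✓

(22.8, -117.2)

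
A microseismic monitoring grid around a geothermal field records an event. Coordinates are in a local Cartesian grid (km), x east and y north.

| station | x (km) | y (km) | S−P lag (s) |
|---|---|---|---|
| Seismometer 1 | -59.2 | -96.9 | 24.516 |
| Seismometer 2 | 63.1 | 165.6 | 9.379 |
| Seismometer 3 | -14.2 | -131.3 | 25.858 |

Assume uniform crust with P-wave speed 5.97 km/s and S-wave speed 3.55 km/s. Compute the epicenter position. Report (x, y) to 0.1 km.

Distance from S−P lag: d = Δt · v_P v_S / (v_P − v_S) = Δt · (5.97·3.55)/(5.97−3.55) ≈ 8.7576·Δt.
So d_Seismometer 1 = 214.70, d_Seismometer 2 = 82.14, d_Seismometer 3 = 226.46 km.
Circle about each station: (x + 59.2)² + (y + 96.9)² = 214.70²; (x − 63.1)² + (y − 165.6)² = 82.14²; (x + 14.2)² + (y + 131.3)² = 226.46².
Subtracting pairs of circle equations eliminates x²+y² and gives linear equations (the radical axes):
244.6 x + 525.0 y = 57859.83
90.0 x − 68.8 y = -640.96
Solving the 2×2 system: x ≈ 56.9, y ≈ 83.7 km.

x ≈ 56.9 km, y ≈ 83.7 km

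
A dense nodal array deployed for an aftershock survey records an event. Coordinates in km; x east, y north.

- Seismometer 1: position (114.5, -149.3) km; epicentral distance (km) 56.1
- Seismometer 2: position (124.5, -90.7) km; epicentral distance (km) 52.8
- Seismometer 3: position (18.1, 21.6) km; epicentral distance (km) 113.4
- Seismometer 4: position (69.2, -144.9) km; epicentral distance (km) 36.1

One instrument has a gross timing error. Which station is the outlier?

Solve using three stations at a time. Using Seismometer 1, Seismometer 2, Seismometer 4 (subtract circle equations pairwise → linear system) gives (x, y) ≈ (75.2, -109.4).
Distances from that point to each station vs reported:
  Seismometer 1: calculated 56.1 vs reported 56.1 → residual 0.0 km
  Seismometer 2: calculated 52.8 vs reported 52.8 → residual 0.0 km
  Seismometer 3: calculated 142.9 vs reported 113.4 → residual 29.5 km
  Seismometer 4: calculated 36.0 vs reported 36.1 → residual 0.1 km
Seismometer 1, Seismometer 2, Seismometer 4 are mutually consistent (residuals ≈ 0); Seismometer 3 is off by 29.5 km.

Seismometer 3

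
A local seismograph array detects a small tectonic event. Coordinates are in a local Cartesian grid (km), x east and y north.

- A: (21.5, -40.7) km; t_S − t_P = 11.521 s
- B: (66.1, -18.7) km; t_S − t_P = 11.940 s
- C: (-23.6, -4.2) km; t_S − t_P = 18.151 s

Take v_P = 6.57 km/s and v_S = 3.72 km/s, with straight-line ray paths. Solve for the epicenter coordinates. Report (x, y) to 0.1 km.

Distance from S−P lag: d = Δt · v_P v_S / (v_P − v_S) = Δt · (6.57·3.72)/(6.57−3.72) ≈ 8.5756·Δt.
So d_A = 98.80, d_B = 102.39, d_C = 155.66 km.
Circle about each station: (x − 21.5)² + (y + 40.7)² = 98.80²; (x − 66.1)² + (y + 18.7)² = 102.39²; (x + 23.6)² + (y + 4.2)² = 155.66².
Subtracting the A equation from the B and C equations removes the quadratic terms:
89.2 x + 44.0 y = 1877.89
-90.2 x + 73.0 y = -16012.74
Solving the 2×2 system: x ≈ 80.3, y ≈ -120.1 km.

(80.3, -120.1)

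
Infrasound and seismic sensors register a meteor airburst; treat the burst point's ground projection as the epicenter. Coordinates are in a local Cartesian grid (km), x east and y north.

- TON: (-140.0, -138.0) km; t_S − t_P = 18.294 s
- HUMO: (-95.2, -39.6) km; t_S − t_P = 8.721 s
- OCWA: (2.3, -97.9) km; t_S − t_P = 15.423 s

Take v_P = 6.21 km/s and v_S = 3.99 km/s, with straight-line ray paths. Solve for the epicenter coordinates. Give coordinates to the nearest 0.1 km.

-75.4 km east, 55.7 km north

Distance from S−P lag: d = Δt · v_P v_S / (v_P − v_S) = Δt · (6.21·3.99)/(6.21−3.99) ≈ 11.1612·Δt.
So d_TON = 204.18, d_HUMO = 97.34, d_OCWA = 172.14 km.
Circle about each station: (x + 140.0)² + (y + 138.0)² = 204.18²; (x + 95.2)² + (y + 39.6)² = 97.34²; (x − 2.3)² + (y + 97.9)² = 172.14².
Subtracting pairs of circle equations eliminates x²+y² and gives linear equations (the radical axes):
89.6 x + 196.8 y = 4201.60
284.6 x + 80.2 y = -16997.01
Solving the 2×2 system: x ≈ -75.4, y ≈ 55.7 km.
Check against TON (with the unrounded x, y): √((x + 140.0)²+(y + 138.0)²) = 204.17 ≈ 204.18 km. ✓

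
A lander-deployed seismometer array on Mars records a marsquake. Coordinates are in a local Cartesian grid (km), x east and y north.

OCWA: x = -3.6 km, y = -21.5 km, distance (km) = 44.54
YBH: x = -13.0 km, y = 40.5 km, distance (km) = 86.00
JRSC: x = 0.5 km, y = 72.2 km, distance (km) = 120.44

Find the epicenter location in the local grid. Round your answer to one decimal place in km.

Circle about each station: (x + 3.6)² + (y + 21.5)² = 44.54²; (x + 13.0)² + (y − 40.5)² = 86.00²; (x − 0.5)² + (y − 72.2)² = 120.44².
Subtracting the OCWA equation from the YBH and JRSC equations removes the quadratic terms:
-18.8 x + 124.0 y = -4078.15
8.2 x + 187.4 y = -7784.10
Solving the 2×2 system: x ≈ -44.3, y ≈ -39.6 km.

x ≈ -44.3 km, y ≈ -39.6 km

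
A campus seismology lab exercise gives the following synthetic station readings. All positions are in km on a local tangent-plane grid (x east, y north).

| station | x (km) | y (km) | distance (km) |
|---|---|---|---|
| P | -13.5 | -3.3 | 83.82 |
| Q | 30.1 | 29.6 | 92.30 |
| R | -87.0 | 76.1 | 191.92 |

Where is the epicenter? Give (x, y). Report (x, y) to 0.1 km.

47.2 km east, -61.1 km north

Circle about each station: (x + 13.5)² + (y + 3.3)² = 83.82²; (x − 30.1)² + (y − 29.6)² = 92.30²; (x + 87.0)² + (y − 76.1)² = 191.92².
Subtracting pairs of circle equations eliminates x²+y² and gives linear equations (the radical axes):
87.2 x + 65.8 y = 95.53
-147.0 x + 158.8 y = -16640.42
Solving the 2×2 system: x ≈ 47.2, y ≈ -61.1 km.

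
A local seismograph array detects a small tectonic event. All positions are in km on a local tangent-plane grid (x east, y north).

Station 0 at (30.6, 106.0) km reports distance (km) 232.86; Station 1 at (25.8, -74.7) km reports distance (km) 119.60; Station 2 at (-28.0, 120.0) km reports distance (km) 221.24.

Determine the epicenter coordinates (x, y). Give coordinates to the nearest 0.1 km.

Circle about each station: (x − 30.6)² + (y − 106.0)² = 232.86²; (x − 25.8)² + (y + 74.7)² = 119.60²; (x + 28.0)² + (y − 120.0)² = 221.24².
Subtracting the Station 0 equation from the Station 1 and Station 2 equations removes the quadratic terms:
-9.6 x − 361.4 y = 33992.99
-117.2 x + 28.0 y = 8288.28
Solving the 2×2 system: x ≈ -92.6, y ≈ -91.6 km.

-92.6 km east, -91.6 km north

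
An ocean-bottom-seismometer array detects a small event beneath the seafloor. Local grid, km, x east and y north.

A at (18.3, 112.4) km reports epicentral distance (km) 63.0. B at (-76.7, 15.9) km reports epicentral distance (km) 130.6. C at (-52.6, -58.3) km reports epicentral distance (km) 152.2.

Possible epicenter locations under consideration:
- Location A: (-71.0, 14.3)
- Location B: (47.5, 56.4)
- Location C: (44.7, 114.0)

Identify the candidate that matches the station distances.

Location B

For each candidate, compare |candidate − station| to the reported distance:
Location A: residuals A 69.7, B 124.7, C 77.3 → max 124.7 km
Location B: residuals A 0.2, B 0.0, C 0.0 → max 0.2 km
Location C: residuals A 36.6, B 25.5, C 45.7 → max 45.7 km
Only Location B has all residuals ≈ 0.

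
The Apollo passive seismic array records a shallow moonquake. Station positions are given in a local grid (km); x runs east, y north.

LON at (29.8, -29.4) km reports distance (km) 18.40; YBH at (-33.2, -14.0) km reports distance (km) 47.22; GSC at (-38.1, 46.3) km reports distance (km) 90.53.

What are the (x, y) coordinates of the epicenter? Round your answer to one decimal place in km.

(11.4, -29.5)

Circle about each station: (x − 29.8)² + (y + 29.4)² = 18.40²; (x + 33.2)² + (y + 14.0)² = 47.22²; (x + 38.1)² + (y − 46.3)² = 90.53².
Subtracting pairs of circle equations eliminates x²+y² and gives linear equations (the radical axes):
-126.0 x + 30.8 y = -2345.33
-135.8 x + 151.4 y = -6014.22
Solving the 2×2 system: x ≈ 11.4, y ≈ -29.5 km.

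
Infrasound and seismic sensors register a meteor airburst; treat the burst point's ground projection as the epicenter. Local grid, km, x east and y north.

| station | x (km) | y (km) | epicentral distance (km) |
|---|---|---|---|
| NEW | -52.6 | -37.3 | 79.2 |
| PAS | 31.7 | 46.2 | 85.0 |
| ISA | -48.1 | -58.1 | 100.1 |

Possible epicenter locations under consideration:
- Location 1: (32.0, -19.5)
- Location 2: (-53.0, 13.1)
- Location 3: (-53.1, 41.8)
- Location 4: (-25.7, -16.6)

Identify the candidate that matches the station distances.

Location 3

For each candidate, compare |candidate − station| to the reported distance:
Location 1: residuals NEW 7.3, PAS 19.3, ISA 11.2 → max 19.3 km
Location 2: residuals NEW 28.8, PAS 5.9, ISA 28.7 → max 28.8 km
Location 3: residuals NEW 0.1, PAS 0.1, ISA 0.1 → max 0.1 km
Location 4: residuals NEW 45.3, PAS 0.1, ISA 52.9 → max 52.9 km
Only Location 3 has all residuals ≈ 0.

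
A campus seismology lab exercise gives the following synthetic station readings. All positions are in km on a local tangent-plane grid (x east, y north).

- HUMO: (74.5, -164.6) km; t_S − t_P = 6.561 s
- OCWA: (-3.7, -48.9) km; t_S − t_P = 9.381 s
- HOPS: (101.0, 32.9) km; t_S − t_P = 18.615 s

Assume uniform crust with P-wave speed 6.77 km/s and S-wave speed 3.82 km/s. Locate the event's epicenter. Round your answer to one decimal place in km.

Distance from S−P lag: d = Δt · v_P v_S / (v_P − v_S) = Δt · (6.77·3.82)/(6.77−3.82) ≈ 8.7666·Δt.
So d_HUMO = 57.52, d_OCWA = 82.24, d_HOPS = 163.19 km.
Circle about each station: (x − 74.5)² + (y + 164.6)² = 57.52²; (x + 3.7)² + (y + 48.9)² = 82.24²; (x − 101.0)² + (y − 32.9)² = 163.19².
Subtracting the HUMO equation from the OCWA and HOPS equations removes the quadratic terms:
-156.4 x + 231.4 y = -33693.38
53.0 x + 395.0 y = -44682.43
Solving the 2×2 system: x ≈ 40.1, y ≈ -118.5 km.
Check against HUMO (with the unrounded x, y): √((x − 74.5)²+(y + 164.6)²) = 57.52 ≈ 57.52 km. ✓

(40.1, -118.5)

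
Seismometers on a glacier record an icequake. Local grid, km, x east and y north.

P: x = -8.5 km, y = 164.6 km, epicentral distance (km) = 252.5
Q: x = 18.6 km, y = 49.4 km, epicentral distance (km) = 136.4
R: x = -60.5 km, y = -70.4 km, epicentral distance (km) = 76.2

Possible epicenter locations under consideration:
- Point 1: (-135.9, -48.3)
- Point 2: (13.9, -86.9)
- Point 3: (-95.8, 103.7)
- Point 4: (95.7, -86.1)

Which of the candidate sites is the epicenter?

For each candidate, compare |candidate − station| to the reported distance:
Point 1: residuals P 4.4, Q 46.4, R 2.4 → max 46.4 km
Point 2: residuals P 0.0, Q 0.0, R 0.0 → max 0.0 km
Point 3: residuals P 146.1, Q 9.8, R 101.4 → max 146.1 km
Point 4: residuals P 19.0, Q 19.5, R 80.8 → max 80.8 km
Only Point 2 has all residuals ≈ 0.

Point 2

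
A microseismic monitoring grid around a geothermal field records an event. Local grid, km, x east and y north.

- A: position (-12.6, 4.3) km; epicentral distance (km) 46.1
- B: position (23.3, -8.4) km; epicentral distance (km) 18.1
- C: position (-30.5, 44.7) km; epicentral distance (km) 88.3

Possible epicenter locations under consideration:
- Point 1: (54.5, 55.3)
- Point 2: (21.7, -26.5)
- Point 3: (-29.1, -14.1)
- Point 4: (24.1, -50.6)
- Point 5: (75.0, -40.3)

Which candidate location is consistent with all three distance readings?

For each candidate, compare |candidate − station| to the reported distance:
Point 1: residuals A 38.2, B 52.8, C 2.6 → max 52.8 km
Point 2: residuals A 0.0, B 0.1, C 0.0 → max 0.1 km
Point 3: residuals A 21.4, B 34.6, C 29.5 → max 34.6 km
Point 4: residuals A 19.9, B 24.1, C 21.5 → max 24.1 km
Point 5: residuals A 52.2, B 42.6, C 47.2 → max 52.2 km
Only Point 2 has all residuals ≈ 0.

Point 2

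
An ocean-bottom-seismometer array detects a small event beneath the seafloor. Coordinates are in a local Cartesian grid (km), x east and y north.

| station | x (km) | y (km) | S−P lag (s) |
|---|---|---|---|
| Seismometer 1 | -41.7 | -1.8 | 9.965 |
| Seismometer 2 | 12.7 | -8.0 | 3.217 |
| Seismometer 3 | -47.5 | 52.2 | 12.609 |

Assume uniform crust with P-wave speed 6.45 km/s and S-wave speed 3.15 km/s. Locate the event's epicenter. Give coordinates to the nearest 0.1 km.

Distance from S−P lag: d = Δt · v_P v_S / (v_P − v_S) = Δt · (6.45·3.15)/(6.45−3.15) ≈ 6.1568·Δt.
So d_Seismometer 1 = 61.35, d_Seismometer 2 = 19.81, d_Seismometer 3 = 77.63 km.
Circle about each station: (x + 41.7)² + (y + 1.8)² = 61.35²; (x − 12.7)² + (y + 8.0)² = 19.81²; (x + 47.5)² + (y − 52.2)² = 77.63².
Subtracting the Seismometer 1 equation from the Seismometer 2 and Seismometer 3 equations removes the quadratic terms:
108.8 x − 12.4 y = 1854.55
-11.6 x + 108.0 y = 976.37
Solving the 2×2 system: x ≈ 18.3, y ≈ 11.0 km.

x ≈ 18.3 km, y ≈ 11.0 km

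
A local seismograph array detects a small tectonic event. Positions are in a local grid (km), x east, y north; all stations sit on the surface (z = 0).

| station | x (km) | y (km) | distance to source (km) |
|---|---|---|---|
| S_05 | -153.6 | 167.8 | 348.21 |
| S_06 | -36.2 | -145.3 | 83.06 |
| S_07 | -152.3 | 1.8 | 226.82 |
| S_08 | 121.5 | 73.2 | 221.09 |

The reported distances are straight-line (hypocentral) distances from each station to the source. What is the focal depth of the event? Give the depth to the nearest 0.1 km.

z ≈ 43.3 km

Each station gives a sphere (x−x_i)² + (y−y_i)² + z² = d_i² (stations at z=0).
Subtracting the S_05 sphere from S_06 and S_07: z² cancels, leaving linear equations in x and y:
234.8 x − 626.2 y = 85023.97
2.6 x − 332.0 y = 41251.62
Solving: x ≈ 31.394, y ≈ -124.006 km (keep extra digits for the depth step; rounded: 31.4, -124.0).
Then from the S_05 sphere: z² = 348.21² − (x + 153.6)² − (y − 167.8)² with x = 31.394, y = -124.006, so z ≈ 43.321 ≈ 43.3 km.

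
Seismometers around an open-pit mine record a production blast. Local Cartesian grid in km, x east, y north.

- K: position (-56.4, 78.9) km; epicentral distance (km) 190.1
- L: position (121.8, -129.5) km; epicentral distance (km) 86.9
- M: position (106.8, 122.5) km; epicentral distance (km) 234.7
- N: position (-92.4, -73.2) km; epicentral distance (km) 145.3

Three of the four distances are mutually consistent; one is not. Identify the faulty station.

M

Solve using three stations at a time. Using K, L, N (subtract circle equations pairwise → linear system) gives (x, y) ≈ (52.8, -76.7).
Distances from that point to each station vs reported:
  K: calculated 190.1 vs reported 190.1 → residual 0.0 km
  L: calculated 86.9 vs reported 86.9 → residual 0.0 km
  M: calculated 206.3 vs reported 234.7 → residual 28.4 km
  N: calculated 145.3 vs reported 145.3 → residual 0.0 km
K, L, N are mutually consistent (residuals ≈ 0); M is off by 28.4 km.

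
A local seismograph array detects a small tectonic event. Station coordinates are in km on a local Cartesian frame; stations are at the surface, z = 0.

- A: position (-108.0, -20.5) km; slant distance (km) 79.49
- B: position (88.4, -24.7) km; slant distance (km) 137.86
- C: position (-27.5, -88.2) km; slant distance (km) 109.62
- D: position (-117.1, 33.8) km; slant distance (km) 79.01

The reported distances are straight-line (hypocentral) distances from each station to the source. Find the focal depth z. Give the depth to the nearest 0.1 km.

depth ≈ 16.5 km

Each station gives a sphere (x−x_i)² + (y−y_i)² + z² = d_i² (stations at z=0).
Subtracting the A sphere from B and C: z² cancels, leaving linear equations in x and y:
392.8 x − 8.4 y = -16346.32
161.0 x − 135.4 y = -9246.64
Solving: x ≈ -41.202, y ≈ 19.299 km (keep extra digits for the depth step; rounded: -41.2, 19.3).
Then from the A sphere: z² = 79.49² − (x + 108.0)² − (y + 20.5)² with x = -41.202, y = 19.299, so z ≈ 16.514 ≈ 16.5 km.
Check against D (with the unrounded solution): distance 79.02 ≈ 79.01 km. ✓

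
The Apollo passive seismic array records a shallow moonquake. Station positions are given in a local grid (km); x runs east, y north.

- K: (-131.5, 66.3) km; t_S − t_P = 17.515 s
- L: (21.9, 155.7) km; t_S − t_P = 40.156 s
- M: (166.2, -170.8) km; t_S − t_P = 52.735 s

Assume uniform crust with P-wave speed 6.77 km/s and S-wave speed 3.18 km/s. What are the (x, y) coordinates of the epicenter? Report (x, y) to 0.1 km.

x ≈ -120.9 km, y ≈ -38.2 km

Distance from S−P lag: d = Δt · v_P v_S / (v_P − v_S) = Δt · (6.77·3.18)/(6.77−3.18) ≈ 5.9968·Δt.
So d_K = 105.03, d_L = 240.81, d_M = 316.24 km.
Circle about each station: (x + 131.5)² + (y − 66.3)² = 105.03²; (x − 21.9)² + (y − 155.7)² = 240.81²; (x − 166.2)² + (y + 170.8)² = 316.24².
Subtracting the K equation from the L and M equations removes the quadratic terms:
306.8 x + 178.8 y = -43924.00
595.4 x − 474.2 y = -53869.30
Solving the 2×2 system: x ≈ -120.9, y ≈ -38.2 km.
Check against K (with the unrounded x, y): √((x + 131.5)²+(y − 66.3)²) = 105.04 ≈ 105.03 km. ✓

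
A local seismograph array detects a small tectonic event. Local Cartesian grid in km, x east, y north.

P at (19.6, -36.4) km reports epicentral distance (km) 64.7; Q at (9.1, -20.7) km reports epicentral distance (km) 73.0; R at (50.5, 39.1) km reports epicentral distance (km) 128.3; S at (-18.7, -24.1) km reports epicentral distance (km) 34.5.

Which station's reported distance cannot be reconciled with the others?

Solve using three stations at a time. Using P, R, S (subtract circle equations pairwise → linear system) gives (x, y) ≈ (-44.2, -47.5).
Distances from that point to each station vs reported:
  P: calculated 64.8 vs reported 64.7 → residual 0.1 km
  Q: calculated 59.7 vs reported 73.0 → residual 13.3 km
  R: calculated 128.3 vs reported 128.3 → residual 0.0 km
  S: calculated 34.6 vs reported 34.5 → residual 0.1 km
P, R, S are mutually consistent (residuals ≈ 0); Q is off by 13.3 km.

Q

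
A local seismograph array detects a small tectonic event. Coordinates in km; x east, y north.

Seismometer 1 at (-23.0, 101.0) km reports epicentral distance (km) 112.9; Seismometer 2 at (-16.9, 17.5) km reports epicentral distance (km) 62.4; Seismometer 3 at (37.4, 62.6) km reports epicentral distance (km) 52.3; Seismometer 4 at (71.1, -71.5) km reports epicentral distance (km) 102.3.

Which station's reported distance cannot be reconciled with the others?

Solve using three stations at a time. Using Seismometer 1, Seismometer 2, Seismometer 3 (subtract circle equations pairwise → linear system) gives (x, y) ≈ (45.1, 11.0).
Distances from that point to each station vs reported:
  Seismometer 1: calculated 112.8 vs reported 112.9 → residual 0.1 km
  Seismometer 2: calculated 62.3 vs reported 62.4 → residual 0.1 km
  Seismometer 3: calculated 52.2 vs reported 52.3 → residual 0.1 km
  Seismometer 4: calculated 86.5 vs reported 102.3 → residual 15.8 km
Seismometer 1, Seismometer 2, Seismometer 3 are mutually consistent (residuals ≈ 0); Seismometer 4 is off by 15.8 km.

Seismometer 4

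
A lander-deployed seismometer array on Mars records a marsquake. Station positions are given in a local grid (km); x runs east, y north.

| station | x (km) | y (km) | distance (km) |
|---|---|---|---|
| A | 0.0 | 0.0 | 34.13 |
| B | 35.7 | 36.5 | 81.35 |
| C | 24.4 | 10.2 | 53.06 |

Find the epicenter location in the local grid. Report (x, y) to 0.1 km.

(-5.4, -33.7)

Circle about each station: x² + y² = 34.13²; (x − 35.7)² + (y − 36.5)² = 81.35²; (x − 24.4)² + (y − 10.2)² = 53.06².
Subtracting the A equation from the B and C equations removes the quadratic terms:
71.4 x + 73.0 y = -2846.23
48.8 x + 20.4 y = -951.11
Solving the 2×2 system: x ≈ -5.4, y ≈ -33.7 km.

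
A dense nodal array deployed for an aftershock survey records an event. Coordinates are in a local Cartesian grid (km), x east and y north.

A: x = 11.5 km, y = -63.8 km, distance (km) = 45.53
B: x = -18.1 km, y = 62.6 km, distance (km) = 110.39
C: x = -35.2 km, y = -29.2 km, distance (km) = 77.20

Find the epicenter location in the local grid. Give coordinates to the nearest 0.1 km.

Circle about each station: (x − 11.5)² + (y + 63.8)² = 45.53²; (x + 18.1)² + (y − 62.6)² = 110.39²; (x + 35.2)² + (y + 29.2)² = 77.20².
Subtracting pairs of circle equations eliminates x²+y² and gives linear equations (the radical axes):
-59.2 x + 252.8 y = -10069.29
-93.4 x + 69.2 y = -5997.87
Solving the 2×2 system: x ≈ 42.0, y ≈ -30.0 km.

(42.0, -30.0)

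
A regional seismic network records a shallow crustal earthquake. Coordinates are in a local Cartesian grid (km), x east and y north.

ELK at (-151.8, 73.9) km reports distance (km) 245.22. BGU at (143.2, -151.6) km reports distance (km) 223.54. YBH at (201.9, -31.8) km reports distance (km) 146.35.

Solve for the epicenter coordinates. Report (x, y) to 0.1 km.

Circle about each station: (x + 151.8)² + (y − 73.9)² = 245.22²; (x − 143.2)² + (y + 151.6)² = 223.54²; (x − 201.9)² + (y + 31.8)² = 146.35².
Subtracting pairs of circle equations eliminates x²+y² and gives linear equations (the radical axes):
590.0 x − 451.0 y = 25147.07
707.4 x − 211.4 y = 51984.93
Solving the 2×2 system: x ≈ 93.3, y ≈ 66.3 km.

93.3 km east, 66.3 km north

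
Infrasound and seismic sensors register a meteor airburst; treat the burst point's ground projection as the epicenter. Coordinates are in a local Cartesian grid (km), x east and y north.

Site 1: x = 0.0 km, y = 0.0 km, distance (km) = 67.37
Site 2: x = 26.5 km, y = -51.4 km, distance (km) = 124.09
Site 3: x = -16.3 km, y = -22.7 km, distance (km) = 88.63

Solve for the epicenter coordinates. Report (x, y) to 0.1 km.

x ≈ -14.0 km, y ≈ 65.9 km

Circle about each station: x² + y² = 67.37²; (x − 26.5)² + (y + 51.4)² = 124.09²; (x + 16.3)² + (y + 22.7)² = 88.63².
Subtracting pairs of circle equations eliminates x²+y² and gives linear equations (the radical axes):
53.0 x − 102.8 y = -7515.40
-32.6 x − 45.4 y = -2535.58
Solving the 2×2 system: x ≈ -14.0, y ≈ 65.9 km.
Check against Site 1 (with the unrounded x, y): √(x²+y²) = 67.36 ≈ 67.37 km. ✓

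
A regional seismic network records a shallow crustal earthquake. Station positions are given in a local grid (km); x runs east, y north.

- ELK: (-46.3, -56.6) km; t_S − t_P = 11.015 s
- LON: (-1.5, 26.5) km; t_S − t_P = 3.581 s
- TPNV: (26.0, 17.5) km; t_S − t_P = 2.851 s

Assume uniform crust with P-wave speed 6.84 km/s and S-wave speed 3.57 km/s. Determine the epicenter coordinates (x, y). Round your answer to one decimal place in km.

x ≈ 10.7 km, y ≈ 2.7 km

Distance from S−P lag: d = Δt · v_P v_S / (v_P − v_S) = Δt · (6.84·3.57)/(6.84−3.57) ≈ 7.4675·Δt.
So d_ELK = 82.25, d_LON = 26.74, d_TPNV = 21.29 km.
Circle about each station: (x + 46.3)² + (y + 56.6)² = 82.25²; (x + 1.5)² + (y − 26.5)² = 26.74²; (x − 26.0)² + (y − 17.5)² = 21.29².
Subtracting the ELK equation from the LON and TPNV equations removes the quadratic terms:
89.6 x + 166.2 y = 1407.28
144.6 x + 148.2 y = 1946.80
Solving the 2×2 system: x ≈ 10.7, y ≈ 2.7 km.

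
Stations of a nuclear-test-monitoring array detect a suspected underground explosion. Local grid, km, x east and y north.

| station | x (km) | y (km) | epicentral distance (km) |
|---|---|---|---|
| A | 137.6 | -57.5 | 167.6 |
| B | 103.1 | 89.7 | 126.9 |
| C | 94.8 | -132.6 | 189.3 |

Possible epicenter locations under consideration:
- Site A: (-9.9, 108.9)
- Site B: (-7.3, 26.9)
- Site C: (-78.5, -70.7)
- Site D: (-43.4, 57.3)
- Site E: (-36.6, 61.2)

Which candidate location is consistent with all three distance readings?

Site B

For each candidate, compare |candidate − station| to the reported distance:
Site A: residuals A 54.8, B 12.3, C 73.9 → max 73.9 km
Site B: residuals A 0.1, B 0.1, C 0.1 → max 0.1 km
Site C: residuals A 48.9, B 115.4, C 5.3 → max 115.4 km
Site D: residuals A 46.7, B 23.1, C 45.6 → max 46.7 km
Site E: residuals A 43.2, B 15.7, C 44.8 → max 44.8 km
Only Site B has all residuals ≈ 0.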